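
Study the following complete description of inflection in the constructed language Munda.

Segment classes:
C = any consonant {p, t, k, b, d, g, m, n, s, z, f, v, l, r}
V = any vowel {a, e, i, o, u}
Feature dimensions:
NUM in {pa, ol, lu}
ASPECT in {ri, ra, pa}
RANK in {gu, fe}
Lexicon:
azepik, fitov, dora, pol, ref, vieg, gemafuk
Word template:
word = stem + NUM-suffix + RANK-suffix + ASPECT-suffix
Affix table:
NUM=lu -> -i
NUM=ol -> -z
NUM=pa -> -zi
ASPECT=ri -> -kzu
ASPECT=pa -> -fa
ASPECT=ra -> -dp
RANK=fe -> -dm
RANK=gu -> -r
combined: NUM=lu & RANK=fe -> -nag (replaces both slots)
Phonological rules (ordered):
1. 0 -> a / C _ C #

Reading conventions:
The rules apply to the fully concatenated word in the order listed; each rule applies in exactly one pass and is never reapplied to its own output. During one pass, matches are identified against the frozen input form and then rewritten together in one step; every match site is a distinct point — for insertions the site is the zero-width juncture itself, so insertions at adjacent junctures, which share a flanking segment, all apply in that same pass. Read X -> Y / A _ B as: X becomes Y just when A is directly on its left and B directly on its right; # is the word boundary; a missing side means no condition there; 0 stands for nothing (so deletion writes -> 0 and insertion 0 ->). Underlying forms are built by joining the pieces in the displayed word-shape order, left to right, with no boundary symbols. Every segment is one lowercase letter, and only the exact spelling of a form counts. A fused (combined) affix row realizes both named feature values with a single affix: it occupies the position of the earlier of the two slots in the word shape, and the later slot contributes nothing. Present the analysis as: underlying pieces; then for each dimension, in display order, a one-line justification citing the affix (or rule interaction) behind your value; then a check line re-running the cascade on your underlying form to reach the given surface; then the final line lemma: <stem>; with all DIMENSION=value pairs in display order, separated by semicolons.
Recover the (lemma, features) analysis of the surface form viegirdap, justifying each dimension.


underlying: vieg-i-r-dp
NUM=lu - signalled by the affix -i
ASPECT=ra - signalled by the affix -dp
RANK=gu - signalled by the affix -r
check: viegirdp -> viegirdap
lemma: vieg; NUM=lu; ASPECT=ra; RANK=gu


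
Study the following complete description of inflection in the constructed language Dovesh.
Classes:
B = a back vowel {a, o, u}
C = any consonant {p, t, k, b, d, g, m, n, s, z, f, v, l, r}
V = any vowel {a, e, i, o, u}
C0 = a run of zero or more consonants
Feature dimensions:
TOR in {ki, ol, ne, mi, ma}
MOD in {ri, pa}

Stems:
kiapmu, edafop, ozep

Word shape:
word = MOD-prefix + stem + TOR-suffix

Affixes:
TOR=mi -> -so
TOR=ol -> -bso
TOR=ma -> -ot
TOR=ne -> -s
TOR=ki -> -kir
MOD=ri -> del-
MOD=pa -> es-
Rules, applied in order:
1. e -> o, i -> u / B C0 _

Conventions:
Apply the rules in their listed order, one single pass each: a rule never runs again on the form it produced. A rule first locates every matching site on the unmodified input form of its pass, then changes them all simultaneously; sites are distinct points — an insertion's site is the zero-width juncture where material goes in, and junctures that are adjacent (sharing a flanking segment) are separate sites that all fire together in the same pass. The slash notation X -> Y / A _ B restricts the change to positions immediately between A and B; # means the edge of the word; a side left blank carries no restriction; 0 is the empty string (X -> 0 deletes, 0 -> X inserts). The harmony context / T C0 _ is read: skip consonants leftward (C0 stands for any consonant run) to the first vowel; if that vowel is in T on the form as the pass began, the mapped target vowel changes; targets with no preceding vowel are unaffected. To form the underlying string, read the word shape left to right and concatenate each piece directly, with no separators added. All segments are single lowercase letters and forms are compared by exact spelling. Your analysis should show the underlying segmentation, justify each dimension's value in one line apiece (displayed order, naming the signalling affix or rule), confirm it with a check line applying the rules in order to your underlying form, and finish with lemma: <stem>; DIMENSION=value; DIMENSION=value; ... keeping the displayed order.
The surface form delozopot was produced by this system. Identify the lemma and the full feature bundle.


underlying: del-ozep-ot
TOR=ma - signalled by the affix -ot
MOD=ri - signalled by the affix del-
check: delozepot -> delozopot
lemma: ozep; TOR=ma; MOD=ri


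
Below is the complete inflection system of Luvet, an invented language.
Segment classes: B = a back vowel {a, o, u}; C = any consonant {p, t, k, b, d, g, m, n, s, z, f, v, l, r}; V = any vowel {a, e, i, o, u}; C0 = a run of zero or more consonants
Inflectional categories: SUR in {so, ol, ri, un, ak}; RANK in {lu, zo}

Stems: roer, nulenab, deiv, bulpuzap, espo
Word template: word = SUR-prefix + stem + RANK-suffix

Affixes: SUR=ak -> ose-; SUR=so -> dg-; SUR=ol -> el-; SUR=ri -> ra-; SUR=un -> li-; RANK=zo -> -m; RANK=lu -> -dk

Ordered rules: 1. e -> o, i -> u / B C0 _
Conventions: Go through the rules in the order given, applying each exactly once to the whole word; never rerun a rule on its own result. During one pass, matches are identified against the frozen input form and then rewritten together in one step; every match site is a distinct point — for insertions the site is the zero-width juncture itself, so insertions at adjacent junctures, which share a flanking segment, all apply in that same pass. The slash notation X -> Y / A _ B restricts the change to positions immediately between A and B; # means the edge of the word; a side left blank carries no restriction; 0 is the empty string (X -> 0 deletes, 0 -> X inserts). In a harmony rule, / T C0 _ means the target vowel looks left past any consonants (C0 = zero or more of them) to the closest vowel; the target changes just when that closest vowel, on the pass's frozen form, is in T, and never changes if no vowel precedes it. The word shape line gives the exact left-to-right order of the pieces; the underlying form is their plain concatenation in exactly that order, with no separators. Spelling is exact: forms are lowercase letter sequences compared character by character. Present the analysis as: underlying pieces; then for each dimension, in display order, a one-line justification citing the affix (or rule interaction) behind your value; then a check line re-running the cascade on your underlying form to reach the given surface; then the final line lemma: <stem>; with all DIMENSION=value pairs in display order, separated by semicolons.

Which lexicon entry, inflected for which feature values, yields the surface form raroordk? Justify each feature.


underlying: ra-roer-dk
SUR=ri - signalled by the affix ra-
RANK=lu - signalled by the affix -dk
check: raroerdk -> raroordk
lemma: roer; SUR=ri; RANK=lu


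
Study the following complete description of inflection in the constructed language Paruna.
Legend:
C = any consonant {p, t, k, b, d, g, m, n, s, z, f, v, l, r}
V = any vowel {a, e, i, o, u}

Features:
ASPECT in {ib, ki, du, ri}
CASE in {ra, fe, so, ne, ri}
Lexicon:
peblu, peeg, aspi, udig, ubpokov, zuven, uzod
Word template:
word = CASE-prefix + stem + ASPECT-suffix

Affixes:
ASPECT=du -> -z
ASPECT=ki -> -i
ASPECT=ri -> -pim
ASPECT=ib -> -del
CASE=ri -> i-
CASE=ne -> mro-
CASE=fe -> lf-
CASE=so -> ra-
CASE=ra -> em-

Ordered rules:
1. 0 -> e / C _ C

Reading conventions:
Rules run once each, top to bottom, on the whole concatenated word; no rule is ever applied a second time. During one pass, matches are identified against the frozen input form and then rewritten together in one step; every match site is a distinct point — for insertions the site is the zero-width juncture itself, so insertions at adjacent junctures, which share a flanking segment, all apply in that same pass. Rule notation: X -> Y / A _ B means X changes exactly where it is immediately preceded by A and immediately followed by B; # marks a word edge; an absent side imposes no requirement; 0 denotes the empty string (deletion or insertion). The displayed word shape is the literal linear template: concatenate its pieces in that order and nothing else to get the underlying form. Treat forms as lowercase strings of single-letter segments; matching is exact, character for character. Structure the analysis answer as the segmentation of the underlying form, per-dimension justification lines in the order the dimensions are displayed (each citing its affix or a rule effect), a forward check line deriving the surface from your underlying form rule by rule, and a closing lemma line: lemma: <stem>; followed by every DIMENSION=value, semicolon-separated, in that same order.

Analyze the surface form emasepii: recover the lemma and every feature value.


underlying: em-aspi-i
ASPECT=ki - signalled by the affix -i
CASE=ra - signalled by the affix em-
check: emaspii -> emasepii
lemma: aspi; ASPECT=ki; CASE=ra


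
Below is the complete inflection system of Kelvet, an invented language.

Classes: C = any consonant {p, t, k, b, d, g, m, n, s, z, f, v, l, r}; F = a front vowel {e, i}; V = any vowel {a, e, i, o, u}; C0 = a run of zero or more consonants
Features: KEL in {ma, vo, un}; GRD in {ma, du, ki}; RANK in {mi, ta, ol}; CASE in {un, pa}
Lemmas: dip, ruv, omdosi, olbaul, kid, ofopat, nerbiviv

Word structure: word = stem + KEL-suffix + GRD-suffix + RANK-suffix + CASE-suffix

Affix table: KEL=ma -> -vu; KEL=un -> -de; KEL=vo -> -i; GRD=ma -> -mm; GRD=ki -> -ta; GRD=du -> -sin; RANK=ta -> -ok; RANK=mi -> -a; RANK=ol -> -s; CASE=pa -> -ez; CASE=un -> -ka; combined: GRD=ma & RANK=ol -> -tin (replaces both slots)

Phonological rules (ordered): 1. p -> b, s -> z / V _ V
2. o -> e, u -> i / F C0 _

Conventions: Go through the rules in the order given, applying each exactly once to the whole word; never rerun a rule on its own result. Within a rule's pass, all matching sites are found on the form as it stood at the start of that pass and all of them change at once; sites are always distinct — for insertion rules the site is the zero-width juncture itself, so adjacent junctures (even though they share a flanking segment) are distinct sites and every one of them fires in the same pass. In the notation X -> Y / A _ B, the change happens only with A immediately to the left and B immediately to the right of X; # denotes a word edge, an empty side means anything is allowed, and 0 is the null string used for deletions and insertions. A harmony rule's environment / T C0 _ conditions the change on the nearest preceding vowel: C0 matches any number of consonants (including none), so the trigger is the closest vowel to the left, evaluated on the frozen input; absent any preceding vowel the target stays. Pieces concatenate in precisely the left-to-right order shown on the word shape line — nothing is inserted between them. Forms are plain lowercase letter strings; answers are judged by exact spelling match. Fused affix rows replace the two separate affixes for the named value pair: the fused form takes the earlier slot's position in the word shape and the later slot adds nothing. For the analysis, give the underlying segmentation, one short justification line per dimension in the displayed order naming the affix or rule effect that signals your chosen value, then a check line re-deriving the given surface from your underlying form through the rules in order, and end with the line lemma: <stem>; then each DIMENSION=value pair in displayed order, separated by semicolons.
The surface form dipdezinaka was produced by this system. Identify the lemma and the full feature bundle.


underlying: dip-de-sin-a-ka
KEL=un - signalled by the affix -de
GRD=du - signalled by the affix -sin
RANK=mi - signalled by the affix -a
CASE=un - signalled by the affix -ka
check: dipdesinaka -> dipdezinaka -> dipdezinaka
lemma: dip; KEL=un; GRD=du; RANK=mi; CASE=un


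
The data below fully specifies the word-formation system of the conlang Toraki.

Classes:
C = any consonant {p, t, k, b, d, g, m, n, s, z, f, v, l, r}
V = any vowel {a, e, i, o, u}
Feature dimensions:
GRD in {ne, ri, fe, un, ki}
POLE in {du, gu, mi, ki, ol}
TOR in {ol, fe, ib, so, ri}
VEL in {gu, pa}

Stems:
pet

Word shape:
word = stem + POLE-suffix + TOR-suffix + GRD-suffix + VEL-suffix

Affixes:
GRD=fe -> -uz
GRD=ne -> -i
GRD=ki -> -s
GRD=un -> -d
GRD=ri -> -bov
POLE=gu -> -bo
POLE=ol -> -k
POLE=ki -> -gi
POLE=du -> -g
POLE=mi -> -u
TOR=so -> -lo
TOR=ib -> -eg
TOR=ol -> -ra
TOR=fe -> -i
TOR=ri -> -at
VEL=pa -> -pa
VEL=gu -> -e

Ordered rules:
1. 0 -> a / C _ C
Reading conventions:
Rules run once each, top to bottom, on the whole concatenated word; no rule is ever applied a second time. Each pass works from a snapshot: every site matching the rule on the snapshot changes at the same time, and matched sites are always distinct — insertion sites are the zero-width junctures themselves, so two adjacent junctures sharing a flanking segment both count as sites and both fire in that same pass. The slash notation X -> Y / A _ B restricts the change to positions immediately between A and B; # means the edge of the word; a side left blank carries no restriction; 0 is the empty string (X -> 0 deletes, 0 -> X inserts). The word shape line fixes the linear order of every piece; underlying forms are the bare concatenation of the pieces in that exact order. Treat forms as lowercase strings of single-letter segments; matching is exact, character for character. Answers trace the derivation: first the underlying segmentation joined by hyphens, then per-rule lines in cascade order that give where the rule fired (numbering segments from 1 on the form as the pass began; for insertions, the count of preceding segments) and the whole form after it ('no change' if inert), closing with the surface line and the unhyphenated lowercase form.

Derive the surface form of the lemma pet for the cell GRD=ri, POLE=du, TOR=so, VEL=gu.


underlying: pet-g-lo-bov-e
1. 0 -> a / C _ C: inserts after position(s) 3, 4: petagalobove
surface: petagalobove


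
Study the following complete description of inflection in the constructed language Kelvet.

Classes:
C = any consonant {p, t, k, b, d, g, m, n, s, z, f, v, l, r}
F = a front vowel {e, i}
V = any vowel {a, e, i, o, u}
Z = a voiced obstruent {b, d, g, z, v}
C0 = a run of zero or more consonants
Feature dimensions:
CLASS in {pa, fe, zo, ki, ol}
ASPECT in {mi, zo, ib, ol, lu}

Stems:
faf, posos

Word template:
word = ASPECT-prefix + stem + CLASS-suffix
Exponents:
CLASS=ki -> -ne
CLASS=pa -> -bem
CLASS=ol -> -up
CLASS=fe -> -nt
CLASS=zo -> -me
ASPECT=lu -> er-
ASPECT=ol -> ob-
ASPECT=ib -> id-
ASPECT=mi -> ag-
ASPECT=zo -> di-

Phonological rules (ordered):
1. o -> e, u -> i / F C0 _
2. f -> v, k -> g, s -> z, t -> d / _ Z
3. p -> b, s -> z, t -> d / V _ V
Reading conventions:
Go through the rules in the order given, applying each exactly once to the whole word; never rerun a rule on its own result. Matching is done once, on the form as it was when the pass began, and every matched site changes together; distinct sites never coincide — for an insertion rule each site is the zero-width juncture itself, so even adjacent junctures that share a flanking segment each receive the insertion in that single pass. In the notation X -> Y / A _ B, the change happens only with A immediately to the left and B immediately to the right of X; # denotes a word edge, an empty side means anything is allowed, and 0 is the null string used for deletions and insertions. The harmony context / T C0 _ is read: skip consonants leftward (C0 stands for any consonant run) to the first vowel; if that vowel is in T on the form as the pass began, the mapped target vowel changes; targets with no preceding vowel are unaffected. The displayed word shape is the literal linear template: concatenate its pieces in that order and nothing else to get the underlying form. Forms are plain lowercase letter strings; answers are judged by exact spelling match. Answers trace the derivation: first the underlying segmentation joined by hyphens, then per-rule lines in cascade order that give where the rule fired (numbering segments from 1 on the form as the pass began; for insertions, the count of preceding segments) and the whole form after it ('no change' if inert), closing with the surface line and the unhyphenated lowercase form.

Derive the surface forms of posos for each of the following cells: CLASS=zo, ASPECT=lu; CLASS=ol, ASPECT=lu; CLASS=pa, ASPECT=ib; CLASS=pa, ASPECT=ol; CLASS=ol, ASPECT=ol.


cell CLASS=zo, ASPECT=lu:
underlying: er-posos-me
1. o -> e, u -> i / F C0 _: fires at position(s) 4: erpesosme
2. f -> v, k -> g, s -> z, t -> d / _ Z: no change
3. p -> b, s -> z, t -> d / V _ V: fires at position(s) 5: erpezosme
surface: erpezosme

cell CLASS=ol, ASPECT=lu:
underlying: er-posos-up
1. o -> e, u -> i / F C0 _: fires at position(s) 4: erpesosup
2. f -> v, k -> g, s -> z, t -> d / _ Z: no change
3. p -> b, s -> z, t -> d / V _ V: fires at position(s) 5, 7: erpezozup
surface: erpezozup

cell CLASS=pa, ASPECT=ib:
underlying: id-posos-bem
1. o -> e, u -> i / F C0 _: fires at position(s) 4: idpesosbem
2. f -> v, k -> g, s -> z, t -> d / _ Z: fires at position(s) 7: idpesozbem
3. p -> b, s -> z, t -> d / V _ V: fires at position(s) 5: idpezozbem
surface: idpezozbem

cell CLASS=pa, ASPECT=ol:
underlying: ob-posos-bem
1. o -> e, u -> i / F C0 _: no change
2. f -> v, k -> g, s -> z, t -> d / _ Z: fires at position(s) 7: obposozbem
3. p -> b, s -> z, t -> d / V _ V: fires at position(s) 5: obpozozbem
surface: obpozozbem

cell CLASS=ol, ASPECT=ol:
underlying: ob-posos-up
1. o -> e, u -> i / F C0 _: no change
2. f -> v, k -> g, s -> z, t -> d / _ Z: no change
3. p -> b, s -> z, t -> d / V _ V: fires at position(s) 5, 7: obpozozup
surface: obpozozup


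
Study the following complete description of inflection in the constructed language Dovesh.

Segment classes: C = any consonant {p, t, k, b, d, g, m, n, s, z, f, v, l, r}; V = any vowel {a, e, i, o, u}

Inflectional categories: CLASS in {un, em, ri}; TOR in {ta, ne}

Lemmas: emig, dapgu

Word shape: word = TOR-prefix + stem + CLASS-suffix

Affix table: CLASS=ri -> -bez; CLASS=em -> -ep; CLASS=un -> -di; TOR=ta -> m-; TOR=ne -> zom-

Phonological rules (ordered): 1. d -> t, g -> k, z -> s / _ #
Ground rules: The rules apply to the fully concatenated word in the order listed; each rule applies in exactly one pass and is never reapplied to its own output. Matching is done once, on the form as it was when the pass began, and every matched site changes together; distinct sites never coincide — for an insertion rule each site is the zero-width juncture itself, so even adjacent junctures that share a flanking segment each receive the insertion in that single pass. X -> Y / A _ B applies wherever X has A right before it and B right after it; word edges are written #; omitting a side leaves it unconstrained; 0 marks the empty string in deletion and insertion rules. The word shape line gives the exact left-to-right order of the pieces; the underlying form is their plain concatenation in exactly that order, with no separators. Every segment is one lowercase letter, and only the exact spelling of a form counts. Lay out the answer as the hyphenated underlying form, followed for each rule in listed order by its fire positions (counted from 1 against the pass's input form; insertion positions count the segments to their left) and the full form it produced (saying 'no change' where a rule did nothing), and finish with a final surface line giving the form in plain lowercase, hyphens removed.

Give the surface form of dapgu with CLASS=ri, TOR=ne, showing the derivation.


underlying: zom-dapgu-bez
1. d -> t, g -> k, z -> s / _ #: fires at position(s) 11: zomdapgubes
surface: zomdapgubes


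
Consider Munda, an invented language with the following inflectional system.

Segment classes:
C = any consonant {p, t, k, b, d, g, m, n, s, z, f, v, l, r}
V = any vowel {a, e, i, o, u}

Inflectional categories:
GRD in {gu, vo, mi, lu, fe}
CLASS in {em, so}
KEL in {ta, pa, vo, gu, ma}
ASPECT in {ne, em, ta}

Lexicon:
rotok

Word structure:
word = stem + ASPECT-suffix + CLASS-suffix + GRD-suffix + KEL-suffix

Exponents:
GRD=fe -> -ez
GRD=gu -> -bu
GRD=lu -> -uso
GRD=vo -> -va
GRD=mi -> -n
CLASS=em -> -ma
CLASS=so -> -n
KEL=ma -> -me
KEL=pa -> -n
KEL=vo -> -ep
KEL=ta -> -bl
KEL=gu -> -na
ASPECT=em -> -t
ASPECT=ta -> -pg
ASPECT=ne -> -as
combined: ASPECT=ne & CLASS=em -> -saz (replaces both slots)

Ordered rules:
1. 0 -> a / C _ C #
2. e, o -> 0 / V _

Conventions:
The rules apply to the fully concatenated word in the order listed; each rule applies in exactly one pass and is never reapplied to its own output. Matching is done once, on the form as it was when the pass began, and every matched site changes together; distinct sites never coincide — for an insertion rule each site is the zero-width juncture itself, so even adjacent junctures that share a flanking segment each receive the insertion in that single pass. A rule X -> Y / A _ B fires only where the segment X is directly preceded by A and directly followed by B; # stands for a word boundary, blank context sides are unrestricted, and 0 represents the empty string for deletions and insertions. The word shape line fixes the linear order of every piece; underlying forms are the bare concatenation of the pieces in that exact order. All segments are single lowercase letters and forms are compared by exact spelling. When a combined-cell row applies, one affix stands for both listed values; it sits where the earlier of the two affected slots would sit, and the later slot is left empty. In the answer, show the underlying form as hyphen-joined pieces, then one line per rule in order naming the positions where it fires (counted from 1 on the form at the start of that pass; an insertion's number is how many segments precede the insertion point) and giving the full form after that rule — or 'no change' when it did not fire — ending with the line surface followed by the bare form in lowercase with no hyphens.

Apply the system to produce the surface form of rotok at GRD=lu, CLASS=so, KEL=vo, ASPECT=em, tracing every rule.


underlying: rotok-t-n-uso-ep
1. 0 -> a / C _ C #: no change
2. e, o -> 0 / V _: fires at position(s) 11: rotoktnusop
surface: rotoktnusop


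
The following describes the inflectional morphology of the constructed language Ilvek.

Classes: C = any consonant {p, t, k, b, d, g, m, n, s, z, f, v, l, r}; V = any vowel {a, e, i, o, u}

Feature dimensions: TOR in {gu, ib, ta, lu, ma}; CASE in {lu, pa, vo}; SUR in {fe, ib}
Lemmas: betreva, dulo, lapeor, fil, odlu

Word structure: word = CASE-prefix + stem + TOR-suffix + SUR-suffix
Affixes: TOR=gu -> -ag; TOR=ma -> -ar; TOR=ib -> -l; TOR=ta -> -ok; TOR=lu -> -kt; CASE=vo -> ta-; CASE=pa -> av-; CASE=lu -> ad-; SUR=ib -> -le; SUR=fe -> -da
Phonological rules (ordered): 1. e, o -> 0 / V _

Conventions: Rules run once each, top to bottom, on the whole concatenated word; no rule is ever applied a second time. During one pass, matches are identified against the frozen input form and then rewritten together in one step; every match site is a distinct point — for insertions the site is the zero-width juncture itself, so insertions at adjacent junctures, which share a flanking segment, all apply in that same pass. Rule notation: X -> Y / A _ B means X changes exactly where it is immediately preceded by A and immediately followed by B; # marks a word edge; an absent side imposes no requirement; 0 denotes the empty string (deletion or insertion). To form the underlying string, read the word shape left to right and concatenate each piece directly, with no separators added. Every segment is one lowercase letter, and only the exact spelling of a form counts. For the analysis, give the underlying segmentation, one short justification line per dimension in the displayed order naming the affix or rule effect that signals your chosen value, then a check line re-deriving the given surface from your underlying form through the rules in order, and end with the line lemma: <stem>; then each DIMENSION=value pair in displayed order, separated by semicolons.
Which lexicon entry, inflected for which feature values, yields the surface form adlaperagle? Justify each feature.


underlying: ad-lapeor-ag-le
TOR=gu - signalled by the affix -ag
CASE=lu - signalled by the affix ad-
SUR=ib - signalled by the affix -le
check: adlapeoragle -> adlaperagle
lemma: lapeor; TOR=gu; CASE=lu; SUR=ib


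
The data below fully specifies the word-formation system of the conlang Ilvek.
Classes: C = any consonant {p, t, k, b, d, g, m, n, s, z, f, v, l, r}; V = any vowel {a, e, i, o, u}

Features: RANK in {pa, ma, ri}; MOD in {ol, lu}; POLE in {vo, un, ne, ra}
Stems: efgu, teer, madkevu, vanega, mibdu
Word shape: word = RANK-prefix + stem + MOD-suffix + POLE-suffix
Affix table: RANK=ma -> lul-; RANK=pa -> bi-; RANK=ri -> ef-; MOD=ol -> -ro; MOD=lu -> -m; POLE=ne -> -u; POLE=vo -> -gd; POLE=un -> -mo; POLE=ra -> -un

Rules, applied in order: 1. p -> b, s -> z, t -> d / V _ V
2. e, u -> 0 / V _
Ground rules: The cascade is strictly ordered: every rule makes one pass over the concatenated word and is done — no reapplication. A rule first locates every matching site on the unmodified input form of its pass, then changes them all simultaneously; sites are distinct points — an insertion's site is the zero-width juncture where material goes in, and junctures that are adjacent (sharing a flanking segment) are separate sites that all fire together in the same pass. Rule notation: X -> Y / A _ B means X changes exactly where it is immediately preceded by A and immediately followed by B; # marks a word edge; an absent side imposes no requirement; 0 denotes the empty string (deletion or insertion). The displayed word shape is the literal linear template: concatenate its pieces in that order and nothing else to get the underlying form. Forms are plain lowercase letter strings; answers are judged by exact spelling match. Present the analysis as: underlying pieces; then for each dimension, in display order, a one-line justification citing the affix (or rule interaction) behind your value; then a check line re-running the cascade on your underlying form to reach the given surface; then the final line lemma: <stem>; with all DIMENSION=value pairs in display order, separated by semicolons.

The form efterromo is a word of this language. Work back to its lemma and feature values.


underlying: ef-teer-ro-mo
RANK=ri - signalled by the affix ef-
MOD=ol - signalled by the affix -ro
POLE=un - signalled by the affix -mo
check: efteerromo -> efteerromo -> efterromo
lemma: teer; RANK=ri; MOD=ol; POLE=un


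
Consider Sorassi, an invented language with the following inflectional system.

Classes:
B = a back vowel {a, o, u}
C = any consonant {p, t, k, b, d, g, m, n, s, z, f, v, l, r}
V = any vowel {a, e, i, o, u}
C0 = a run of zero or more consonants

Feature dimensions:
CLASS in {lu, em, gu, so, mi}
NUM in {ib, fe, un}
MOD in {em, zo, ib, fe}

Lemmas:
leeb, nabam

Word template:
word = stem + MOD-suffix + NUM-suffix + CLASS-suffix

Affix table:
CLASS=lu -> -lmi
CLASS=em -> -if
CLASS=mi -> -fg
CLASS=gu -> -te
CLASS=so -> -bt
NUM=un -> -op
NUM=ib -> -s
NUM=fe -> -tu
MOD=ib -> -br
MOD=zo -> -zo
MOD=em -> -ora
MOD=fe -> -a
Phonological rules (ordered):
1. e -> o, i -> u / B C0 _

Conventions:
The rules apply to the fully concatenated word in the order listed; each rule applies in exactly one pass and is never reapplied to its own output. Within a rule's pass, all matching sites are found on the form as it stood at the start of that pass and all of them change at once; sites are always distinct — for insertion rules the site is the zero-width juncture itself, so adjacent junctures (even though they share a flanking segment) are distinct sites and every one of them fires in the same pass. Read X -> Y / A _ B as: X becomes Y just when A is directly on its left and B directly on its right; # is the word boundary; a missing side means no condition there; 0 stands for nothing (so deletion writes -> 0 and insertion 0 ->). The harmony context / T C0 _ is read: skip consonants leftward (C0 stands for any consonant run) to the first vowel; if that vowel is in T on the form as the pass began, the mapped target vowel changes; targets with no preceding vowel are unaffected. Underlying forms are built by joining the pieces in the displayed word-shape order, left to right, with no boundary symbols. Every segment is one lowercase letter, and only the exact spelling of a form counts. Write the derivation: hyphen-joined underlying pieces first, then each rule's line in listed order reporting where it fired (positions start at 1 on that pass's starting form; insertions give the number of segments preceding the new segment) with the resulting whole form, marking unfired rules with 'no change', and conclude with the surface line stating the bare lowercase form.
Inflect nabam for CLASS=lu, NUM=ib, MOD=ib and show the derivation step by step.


underlying: nabam-br-s-lmi
1. e -> o, i -> u / B C0 _: fires at position(s) 11: nabambrslmu
surface: nabambrslmu


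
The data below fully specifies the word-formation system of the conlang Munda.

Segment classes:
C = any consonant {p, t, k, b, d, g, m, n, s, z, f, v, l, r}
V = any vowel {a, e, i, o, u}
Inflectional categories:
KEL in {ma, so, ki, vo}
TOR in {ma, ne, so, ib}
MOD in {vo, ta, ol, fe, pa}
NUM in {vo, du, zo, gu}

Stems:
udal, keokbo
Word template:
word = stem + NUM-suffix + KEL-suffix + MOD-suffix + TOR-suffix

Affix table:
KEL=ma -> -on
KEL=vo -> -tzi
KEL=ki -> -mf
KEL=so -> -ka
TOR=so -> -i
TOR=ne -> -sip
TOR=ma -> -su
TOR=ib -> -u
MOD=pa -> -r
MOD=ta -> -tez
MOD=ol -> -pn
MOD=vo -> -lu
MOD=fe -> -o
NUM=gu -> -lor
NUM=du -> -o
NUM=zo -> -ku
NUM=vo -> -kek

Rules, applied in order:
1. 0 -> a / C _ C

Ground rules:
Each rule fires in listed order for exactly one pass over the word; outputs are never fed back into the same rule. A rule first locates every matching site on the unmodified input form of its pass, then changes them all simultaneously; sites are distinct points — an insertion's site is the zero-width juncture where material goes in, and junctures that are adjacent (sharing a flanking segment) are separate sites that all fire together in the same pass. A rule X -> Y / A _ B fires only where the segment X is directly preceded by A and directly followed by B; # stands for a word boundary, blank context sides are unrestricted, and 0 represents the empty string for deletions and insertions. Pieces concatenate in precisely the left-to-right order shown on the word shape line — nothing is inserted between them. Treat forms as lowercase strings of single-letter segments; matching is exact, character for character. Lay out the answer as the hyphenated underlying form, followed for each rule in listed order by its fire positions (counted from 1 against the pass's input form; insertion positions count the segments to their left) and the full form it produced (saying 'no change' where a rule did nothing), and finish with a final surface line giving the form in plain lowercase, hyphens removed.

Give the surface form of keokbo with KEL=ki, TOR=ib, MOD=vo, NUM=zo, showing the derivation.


underlying: keokbo-ku-mf-lu-u
1. 0 -> a / C _ C: inserts after position(s) 4, 9, 10: keokabokumafaluu
surface: keokabokumafaluu


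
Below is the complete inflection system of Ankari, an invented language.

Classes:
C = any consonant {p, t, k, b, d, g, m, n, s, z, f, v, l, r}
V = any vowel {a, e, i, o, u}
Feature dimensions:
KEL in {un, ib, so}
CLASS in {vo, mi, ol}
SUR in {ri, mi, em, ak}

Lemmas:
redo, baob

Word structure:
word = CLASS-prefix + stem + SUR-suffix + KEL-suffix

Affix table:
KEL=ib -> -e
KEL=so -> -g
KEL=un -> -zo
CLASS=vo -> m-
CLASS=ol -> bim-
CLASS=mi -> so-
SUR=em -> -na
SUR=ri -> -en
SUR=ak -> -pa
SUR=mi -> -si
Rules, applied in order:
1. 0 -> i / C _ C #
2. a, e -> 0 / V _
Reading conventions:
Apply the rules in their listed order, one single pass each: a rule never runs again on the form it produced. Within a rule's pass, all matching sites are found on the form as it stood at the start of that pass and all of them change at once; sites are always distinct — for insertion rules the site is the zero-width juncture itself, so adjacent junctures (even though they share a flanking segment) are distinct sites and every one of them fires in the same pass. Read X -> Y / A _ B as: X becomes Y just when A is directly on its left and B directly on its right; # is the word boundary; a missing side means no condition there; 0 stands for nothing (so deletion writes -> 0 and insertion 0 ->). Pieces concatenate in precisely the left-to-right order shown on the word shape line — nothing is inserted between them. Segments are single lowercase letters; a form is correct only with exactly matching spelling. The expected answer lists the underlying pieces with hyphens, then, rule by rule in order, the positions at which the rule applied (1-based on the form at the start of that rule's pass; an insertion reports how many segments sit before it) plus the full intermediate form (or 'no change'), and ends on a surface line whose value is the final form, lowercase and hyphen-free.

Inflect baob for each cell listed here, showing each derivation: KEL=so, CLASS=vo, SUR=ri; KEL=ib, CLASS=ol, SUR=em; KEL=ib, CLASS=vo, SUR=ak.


cell KEL=so, CLASS=vo, SUR=ri:
underlying: m-baob-en-g
1. 0 -> i / C _ C #: inserts after position(s) 7: mbaobenig
2. a, e -> 0 / V _: no change
surface: mbaobenig

cell KEL=ib, CLASS=ol, SUR=em:
underlying: bim-baob-na-e
1. 0 -> i / C _ C #: no change
2. a, e -> 0 / V _: fires at position(s) 10: bimbaobna
surface: bimbaobna

cell KEL=ib, CLASS=vo, SUR=ak:
underlying: m-baob-pa-e
1. 0 -> i / C _ C #: no change
2. a, e -> 0 / V _: fires at position(s) 8: mbaobpa
surface: mbaobpa


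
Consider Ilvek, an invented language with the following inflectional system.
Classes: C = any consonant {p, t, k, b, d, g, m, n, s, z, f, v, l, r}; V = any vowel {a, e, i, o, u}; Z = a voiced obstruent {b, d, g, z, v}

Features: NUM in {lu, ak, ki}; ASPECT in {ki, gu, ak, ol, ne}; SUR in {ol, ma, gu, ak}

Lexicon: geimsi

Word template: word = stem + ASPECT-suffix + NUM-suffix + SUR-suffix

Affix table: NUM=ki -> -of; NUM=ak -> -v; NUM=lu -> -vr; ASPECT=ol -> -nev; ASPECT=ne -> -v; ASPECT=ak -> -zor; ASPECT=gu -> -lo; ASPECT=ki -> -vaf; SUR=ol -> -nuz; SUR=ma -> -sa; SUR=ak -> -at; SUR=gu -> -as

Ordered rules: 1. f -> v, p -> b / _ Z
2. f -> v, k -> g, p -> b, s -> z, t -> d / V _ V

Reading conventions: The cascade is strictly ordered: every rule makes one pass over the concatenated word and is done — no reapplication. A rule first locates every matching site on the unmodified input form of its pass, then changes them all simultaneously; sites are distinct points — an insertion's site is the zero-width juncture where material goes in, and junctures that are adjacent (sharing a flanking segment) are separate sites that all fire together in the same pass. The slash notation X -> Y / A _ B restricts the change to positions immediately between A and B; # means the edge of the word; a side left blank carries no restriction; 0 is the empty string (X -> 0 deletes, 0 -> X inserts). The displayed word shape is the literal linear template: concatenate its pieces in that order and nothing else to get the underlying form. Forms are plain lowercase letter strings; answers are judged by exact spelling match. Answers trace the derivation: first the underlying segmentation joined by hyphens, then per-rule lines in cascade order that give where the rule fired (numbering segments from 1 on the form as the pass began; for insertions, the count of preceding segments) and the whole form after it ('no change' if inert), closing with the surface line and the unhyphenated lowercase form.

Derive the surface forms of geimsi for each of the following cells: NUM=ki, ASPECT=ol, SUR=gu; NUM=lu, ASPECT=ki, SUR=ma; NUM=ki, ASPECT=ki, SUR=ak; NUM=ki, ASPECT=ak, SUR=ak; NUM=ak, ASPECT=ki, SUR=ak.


cell NUM=ki, ASPECT=ol, SUR=gu:
underlying: geimsi-nev-of-as
1. f -> v, p -> b / _ Z: no change
2. f -> v, k -> g, p -> b, s -> z, t -> d / V _ V: fires at position(s) 11: geimsinevovas
surface: geimsinevovas

cell NUM=lu, ASPECT=ki, SUR=ma:
underlying: geimsi-vaf-vr-sa
1. f -> v, p -> b / _ Z: fires at position(s) 9: geimsivavvrsa
2. f -> v, k -> g, p -> b, s -> z, t -> d / V _ V: no change
surface: geimsivavvrsa

cell NUM=ki, ASPECT=ki, SUR=ak:
underlying: geimsi-vaf-of-at
1. f -> v, p -> b / _ Z: no change
2. f -> v, k -> g, p -> b, s -> z, t -> d / V _ V: fires at position(s) 9, 11: geimsivavovat
surface: geimsivavovat

cell NUM=ki, ASPECT=ak, SUR=ak:
underlying: geimsi-zor-of-at
1. f -> v, p -> b / _ Z: no change
2. f -> v, k -> g, p -> b, s -> z, t -> d / V _ V: fires at position(s) 11: geimsizorovat
surface: geimsizorovat

cell NUM=ak, ASPECT=ki, SUR=ak:
underlying: geimsi-vaf-v-at
1. f -> v, p -> b / _ Z: fires at position(s) 9: geimsivavvat
2. f -> v, k -> g, p -> b, s -> z, t -> d / V _ V: no change
surface: geimsivavvat


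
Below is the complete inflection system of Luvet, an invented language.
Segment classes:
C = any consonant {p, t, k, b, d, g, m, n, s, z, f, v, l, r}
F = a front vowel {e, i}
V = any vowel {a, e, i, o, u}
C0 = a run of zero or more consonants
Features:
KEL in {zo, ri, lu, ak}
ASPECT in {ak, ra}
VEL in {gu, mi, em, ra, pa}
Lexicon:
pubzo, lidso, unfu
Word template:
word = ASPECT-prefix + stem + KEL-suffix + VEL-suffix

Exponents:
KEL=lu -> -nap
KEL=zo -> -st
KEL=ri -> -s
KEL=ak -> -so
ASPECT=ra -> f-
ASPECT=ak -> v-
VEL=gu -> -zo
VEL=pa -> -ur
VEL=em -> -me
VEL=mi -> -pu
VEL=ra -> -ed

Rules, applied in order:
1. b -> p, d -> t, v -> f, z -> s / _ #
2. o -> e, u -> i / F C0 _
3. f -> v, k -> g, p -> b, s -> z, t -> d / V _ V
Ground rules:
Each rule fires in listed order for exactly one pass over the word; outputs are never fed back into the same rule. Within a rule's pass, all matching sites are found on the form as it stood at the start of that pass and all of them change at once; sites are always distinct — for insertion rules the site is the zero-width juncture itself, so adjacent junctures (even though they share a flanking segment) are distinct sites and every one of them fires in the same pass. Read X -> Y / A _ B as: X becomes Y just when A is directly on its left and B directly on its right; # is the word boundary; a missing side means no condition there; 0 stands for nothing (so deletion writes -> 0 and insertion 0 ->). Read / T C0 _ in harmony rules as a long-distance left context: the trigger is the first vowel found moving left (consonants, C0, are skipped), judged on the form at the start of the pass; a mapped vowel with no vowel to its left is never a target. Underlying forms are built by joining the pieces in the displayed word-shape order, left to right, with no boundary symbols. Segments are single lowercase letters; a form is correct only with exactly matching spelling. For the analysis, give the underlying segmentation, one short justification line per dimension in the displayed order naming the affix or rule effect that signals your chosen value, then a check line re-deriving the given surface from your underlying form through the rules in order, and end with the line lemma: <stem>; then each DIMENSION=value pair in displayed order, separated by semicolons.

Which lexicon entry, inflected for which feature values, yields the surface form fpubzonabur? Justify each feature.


underlying: f-pubzo-nap-ur
KEL=lu - signalled by the affix -nap
ASPECT=ra - signalled by the affix f-
VEL=pa - signalled by the affix -ur
check: fpubzonapur -> fpubzonapur -> fpubzonapur -> fpubzonabur
lemma: pubzo; KEL=lu; ASPECT=ra; VEL=pa


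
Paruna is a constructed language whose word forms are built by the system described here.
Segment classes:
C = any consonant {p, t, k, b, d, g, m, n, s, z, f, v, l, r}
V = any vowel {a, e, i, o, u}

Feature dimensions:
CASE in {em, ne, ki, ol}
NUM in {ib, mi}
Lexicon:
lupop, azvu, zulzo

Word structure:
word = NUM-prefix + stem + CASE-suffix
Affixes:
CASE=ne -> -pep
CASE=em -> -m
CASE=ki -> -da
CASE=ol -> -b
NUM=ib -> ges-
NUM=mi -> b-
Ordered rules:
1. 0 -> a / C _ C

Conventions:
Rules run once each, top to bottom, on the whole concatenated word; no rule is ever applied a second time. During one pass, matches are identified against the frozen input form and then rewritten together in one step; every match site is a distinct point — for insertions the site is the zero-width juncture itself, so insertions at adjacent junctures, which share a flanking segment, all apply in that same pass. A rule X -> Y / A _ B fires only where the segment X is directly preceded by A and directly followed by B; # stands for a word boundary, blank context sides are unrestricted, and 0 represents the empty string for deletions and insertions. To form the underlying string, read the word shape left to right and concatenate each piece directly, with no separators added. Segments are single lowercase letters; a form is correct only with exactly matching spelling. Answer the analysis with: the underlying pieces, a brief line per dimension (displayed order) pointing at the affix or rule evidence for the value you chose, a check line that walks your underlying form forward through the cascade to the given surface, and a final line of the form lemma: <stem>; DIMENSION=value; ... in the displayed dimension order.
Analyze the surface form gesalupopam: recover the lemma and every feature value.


underlying: ges-lupop-m
CASE=em - signalled by the affix -m
NUM=ib - signalled by the affix ges-
check: geslupopm -> gesalupopam
lemma: lupop; CASE=em; NUM=ib
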